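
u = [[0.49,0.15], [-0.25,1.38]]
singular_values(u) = [1.4, 0.51]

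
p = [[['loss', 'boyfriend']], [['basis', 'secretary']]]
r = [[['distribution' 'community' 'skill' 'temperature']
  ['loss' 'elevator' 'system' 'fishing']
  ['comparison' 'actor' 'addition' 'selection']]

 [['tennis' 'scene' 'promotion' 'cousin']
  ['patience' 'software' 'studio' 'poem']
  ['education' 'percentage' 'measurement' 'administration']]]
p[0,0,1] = 'boyfriend'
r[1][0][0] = 'tennis'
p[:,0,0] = ['loss', 'basis']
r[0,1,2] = 'system'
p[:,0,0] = ['loss', 'basis']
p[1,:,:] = [['basis', 'secretary']]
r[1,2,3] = 'administration'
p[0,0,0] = 'loss'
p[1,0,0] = 'basis'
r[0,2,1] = 'actor'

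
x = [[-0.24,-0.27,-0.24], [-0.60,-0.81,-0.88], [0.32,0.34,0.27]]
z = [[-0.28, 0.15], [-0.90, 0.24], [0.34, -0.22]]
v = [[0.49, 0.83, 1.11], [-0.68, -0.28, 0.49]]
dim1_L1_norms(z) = [0.43, 1.14, 0.56]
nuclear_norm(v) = 2.35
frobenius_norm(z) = 1.06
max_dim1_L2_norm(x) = 1.34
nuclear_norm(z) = 1.18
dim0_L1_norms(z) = [1.52, 0.61]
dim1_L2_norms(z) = [0.32, 0.93, 0.4]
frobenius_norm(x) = 1.51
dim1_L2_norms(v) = [1.47, 0.88]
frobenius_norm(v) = 1.72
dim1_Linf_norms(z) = [0.28, 0.9, 0.34]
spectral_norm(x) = 1.50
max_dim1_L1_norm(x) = 2.29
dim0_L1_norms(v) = [1.17, 1.11, 1.6]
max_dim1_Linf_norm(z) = 0.9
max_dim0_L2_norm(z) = 1.0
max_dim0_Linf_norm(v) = 1.11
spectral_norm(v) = 1.47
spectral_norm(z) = 1.06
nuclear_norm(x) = 1.62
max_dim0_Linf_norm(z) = 0.9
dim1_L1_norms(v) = [2.43, 1.45]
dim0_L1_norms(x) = [1.16, 1.42, 1.39]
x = z @ v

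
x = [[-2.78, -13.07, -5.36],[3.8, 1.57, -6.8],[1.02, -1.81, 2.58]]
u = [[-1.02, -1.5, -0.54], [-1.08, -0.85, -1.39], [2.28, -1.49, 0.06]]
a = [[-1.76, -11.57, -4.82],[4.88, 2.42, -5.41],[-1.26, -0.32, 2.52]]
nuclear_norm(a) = 21.27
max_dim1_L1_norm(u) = 3.83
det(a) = 48.56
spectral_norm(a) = 12.70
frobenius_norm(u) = 3.85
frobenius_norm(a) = 15.07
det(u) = 4.91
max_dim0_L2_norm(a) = 11.82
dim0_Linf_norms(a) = [4.88, 11.57, 5.41]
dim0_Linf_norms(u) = [2.28, 1.5, 1.39]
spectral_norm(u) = 2.87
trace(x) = 1.37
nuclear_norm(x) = 25.07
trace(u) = -1.81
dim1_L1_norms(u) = [3.06, 3.32, 3.83]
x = u + a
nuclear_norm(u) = 6.03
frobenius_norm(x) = 16.78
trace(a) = 3.18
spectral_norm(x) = 14.41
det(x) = 287.20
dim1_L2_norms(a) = [12.66, 7.68, 2.84]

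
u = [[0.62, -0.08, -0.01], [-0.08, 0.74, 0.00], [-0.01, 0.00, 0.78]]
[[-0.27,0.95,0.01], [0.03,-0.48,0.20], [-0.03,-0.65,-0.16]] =u @[[-0.43,  1.46,  0.05], [-0.01,  -0.49,  0.27], [-0.05,  -0.81,  -0.2]]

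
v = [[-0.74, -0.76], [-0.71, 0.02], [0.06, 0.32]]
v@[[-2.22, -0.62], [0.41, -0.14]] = [[1.33, 0.57], [1.58, 0.44], [-0.00, -0.08]]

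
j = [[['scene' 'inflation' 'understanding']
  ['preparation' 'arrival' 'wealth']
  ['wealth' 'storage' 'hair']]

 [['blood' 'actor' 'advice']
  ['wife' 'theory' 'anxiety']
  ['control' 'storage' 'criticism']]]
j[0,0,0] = 'scene'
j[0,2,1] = 'storage'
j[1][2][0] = 'control'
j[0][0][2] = 'understanding'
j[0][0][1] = 'inflation'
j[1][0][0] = 'blood'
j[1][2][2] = 'criticism'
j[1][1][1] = 'theory'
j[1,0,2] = 'advice'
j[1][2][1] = 'storage'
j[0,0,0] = 'scene'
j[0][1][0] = 'preparation'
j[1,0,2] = 'advice'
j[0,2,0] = 'wealth'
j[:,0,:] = [['scene', 'inflation', 'understanding'], ['blood', 'actor', 'advice']]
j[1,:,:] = [['blood', 'actor', 'advice'], ['wife', 'theory', 'anxiety'], ['control', 'storage', 'criticism']]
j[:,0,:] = [['scene', 'inflation', 'understanding'], ['blood', 'actor', 'advice']]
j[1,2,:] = ['control', 'storage', 'criticism']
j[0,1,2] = 'wealth'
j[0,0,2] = 'understanding'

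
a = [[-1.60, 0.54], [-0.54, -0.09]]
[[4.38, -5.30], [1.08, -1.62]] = a @ [[-2.25, 3.10], [1.45, -0.63]]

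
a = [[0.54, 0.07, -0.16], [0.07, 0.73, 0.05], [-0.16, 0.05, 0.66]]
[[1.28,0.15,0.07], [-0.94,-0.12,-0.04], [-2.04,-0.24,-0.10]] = a@[[1.77, 0.2, 0.09], [-1.28, -0.16, -0.06], [-2.56, -0.31, -0.13]]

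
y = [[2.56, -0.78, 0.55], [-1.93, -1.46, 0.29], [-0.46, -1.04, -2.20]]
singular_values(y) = [3.38, 2.27, 1.71]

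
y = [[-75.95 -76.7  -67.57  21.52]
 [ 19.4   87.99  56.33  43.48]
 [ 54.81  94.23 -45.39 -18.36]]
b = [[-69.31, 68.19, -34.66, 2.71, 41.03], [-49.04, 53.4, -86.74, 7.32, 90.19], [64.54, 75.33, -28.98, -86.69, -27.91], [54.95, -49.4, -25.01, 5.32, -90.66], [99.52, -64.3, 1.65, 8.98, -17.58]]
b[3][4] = -90.66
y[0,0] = -75.95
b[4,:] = [99.52, -64.3, 1.65, 8.98, -17.58]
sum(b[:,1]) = 83.22000000000001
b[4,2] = 1.65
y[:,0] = [-75.95, 19.4, 54.81]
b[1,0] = -49.04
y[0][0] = -75.95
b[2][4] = -27.91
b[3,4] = -90.66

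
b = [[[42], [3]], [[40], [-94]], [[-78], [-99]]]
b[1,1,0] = -94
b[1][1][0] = -94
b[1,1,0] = -94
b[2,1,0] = -99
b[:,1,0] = [3, -94, -99]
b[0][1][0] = 3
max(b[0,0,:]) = 42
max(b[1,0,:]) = 40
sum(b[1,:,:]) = -54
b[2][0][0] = -78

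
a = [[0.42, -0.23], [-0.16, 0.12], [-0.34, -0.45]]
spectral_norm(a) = 0.58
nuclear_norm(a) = 1.08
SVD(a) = [[-0.44, 0.81], [0.14, -0.36], [0.88, 0.46]] @ diag([0.581305382178201, 0.49948378617394146]) @ [[-0.88, -0.48], [0.48, -0.88]]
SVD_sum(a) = [[0.23, 0.12],[-0.07, -0.04],[-0.45, -0.25]] + [[0.19,  -0.35],[-0.09,  0.16],[0.11,  -0.20]]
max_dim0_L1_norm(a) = 0.92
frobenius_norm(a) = 0.77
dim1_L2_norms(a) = [0.48, 0.2, 0.56]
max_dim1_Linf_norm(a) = 0.45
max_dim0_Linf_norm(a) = 0.45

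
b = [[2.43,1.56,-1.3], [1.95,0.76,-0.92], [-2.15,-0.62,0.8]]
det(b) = 0.191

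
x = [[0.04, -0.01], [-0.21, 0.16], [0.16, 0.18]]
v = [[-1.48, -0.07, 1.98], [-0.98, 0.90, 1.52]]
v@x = [[0.27, 0.36], [0.02, 0.43]]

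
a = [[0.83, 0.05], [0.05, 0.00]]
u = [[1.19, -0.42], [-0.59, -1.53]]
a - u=[[-0.36, 0.47], [0.64, 1.53]]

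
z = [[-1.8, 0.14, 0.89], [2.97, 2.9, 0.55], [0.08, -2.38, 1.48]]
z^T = [[-1.80, 2.97, 0.08],  [0.14, 2.9, -2.38],  [0.89, 0.55, 1.48]]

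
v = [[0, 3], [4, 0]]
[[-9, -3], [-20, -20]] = v@[[-5, -5], [-3, -1]]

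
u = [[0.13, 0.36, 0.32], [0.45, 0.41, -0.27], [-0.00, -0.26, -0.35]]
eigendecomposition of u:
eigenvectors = [[-0.43, 0.72, -0.58], [-0.88, -0.57, 0.47], [0.22, 0.39, 0.67]]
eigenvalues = [0.7, 0.02, -0.53]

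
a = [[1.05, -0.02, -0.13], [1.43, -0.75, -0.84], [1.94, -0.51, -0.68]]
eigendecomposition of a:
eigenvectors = [[-0.04,-0.65,0.08], [-0.82,-0.19,-0.68], [-0.58,-0.74,0.73]]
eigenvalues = [-1.27, 0.9, -0.0]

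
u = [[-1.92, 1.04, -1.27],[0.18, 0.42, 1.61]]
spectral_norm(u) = 2.69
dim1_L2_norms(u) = [2.53, 1.67]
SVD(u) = [[-0.92, 0.40], [0.40, 0.92]] @ diag([2.6908135850292925, 1.393313407177943]) @ [[0.68,-0.29,0.67], [-0.44,0.58,0.69]]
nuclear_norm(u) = 4.08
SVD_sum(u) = [[-1.67, 0.72, -1.66], [0.74, -0.32, 0.73]] + [[-0.25, 0.32, 0.39], [-0.56, 0.74, 0.88]]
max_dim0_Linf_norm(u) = 1.92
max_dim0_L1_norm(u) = 2.88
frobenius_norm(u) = 3.03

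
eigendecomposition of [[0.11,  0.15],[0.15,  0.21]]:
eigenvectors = [[-0.81, -0.58], [0.58, -0.81]]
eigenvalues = [0.0, 0.32]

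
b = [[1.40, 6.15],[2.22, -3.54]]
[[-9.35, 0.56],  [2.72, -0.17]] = b@[[-0.88, 0.05], [-1.32, 0.08]]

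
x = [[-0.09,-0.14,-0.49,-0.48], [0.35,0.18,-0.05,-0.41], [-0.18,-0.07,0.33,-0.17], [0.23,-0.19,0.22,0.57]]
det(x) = 0.05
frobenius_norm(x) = 1.21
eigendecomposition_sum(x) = [[(-0.08+0.15j), -0.11-0.05j, -0.10+0.08j, (-0.16+0.01j)],  [0.18+0.05j, -0.02+0.13j, 0.11+0.08j, 0.05+0.16j],  [(-0.02+0.05j), -0.04-0.01j, (-0.03+0.03j), (-0.05+0.01j)],  [0.09-0.01j, (0.01+0.06j), 0.06+0.02j, 0.05+0.07j]] + [[(-0.08-0.15j), (-0.11+0.05j), (-0.1-0.08j), (-0.16-0.01j)],[0.18-0.05j, -0.02-0.13j, 0.11-0.08j, (0.05-0.16j)],[(-0.02-0.05j), (-0.04+0.01j), -0.03-0.03j, -0.05-0.01j],[(0.09+0.01j), 0.01-0.06j, (0.06-0.02j), 0.05-0.07j]] + [[(0.05-0j), 0.00-0.00j, (-0.14-0j), 0.01-0.00j], [-0.06+0.00j, -0.00+0.00j, (0.17+0j), (-0.01+0j)], [-0.15+0.00j, -0.01+0.00j, (0.41+0j), -0.03+0.00j], [0.11-0.00j, 0.00-0.00j, (-0.3-0j), (0.02-0j)]] + [[(0.02-0j), 0.08-0.00j, -0.15-0.00j, -0.17-0.00j],  [(0.06-0j), (0.23-0j), -0.43-0.00j, (-0.49-0j)],  [0.00-0.00j, (0.02-0j), (-0.03-0j), (-0.03-0j)],  [-0.06+0.00j, (-0.21+0j), 0.40+0.00j, (0.45+0j)]]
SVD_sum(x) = [[-0.05,0.07,-0.32,-0.56], [-0.03,0.04,-0.18,-0.31], [0.0,-0.00,0.01,0.01], [0.05,-0.06,0.32,0.54]] + [[-0.12, -0.05, -0.01, 0.01], [0.39, 0.15, 0.04, -0.04], [-0.14, -0.05, -0.01, 0.01], [0.1, 0.04, 0.01, -0.01]] + [[0.05, -0.05, -0.18, 0.09], [-0.02, 0.03, 0.09, -0.05], [-0.08, 0.09, 0.31, -0.16], [0.04, -0.04, -0.14, 0.07]] + [[0.04, -0.11, 0.02, -0.03], [0.01, -0.04, 0.01, -0.01], [0.04, -0.1, 0.02, -0.03], [0.04, -0.13, 0.03, -0.04]]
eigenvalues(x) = [(-0.09+0.38j), (-0.09-0.38j), (0.49+0j), (0.67+0j)]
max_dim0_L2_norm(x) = 0.87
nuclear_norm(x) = 2.15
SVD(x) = [[-0.66, 0.28, -0.45, 0.53], [-0.38, -0.88, 0.23, 0.19], [0.01, 0.31, 0.79, 0.53], [0.65, -0.23, -0.35, 0.64]] @ diag([0.9797180148031823, 0.4787856698176152, 0.47164141484258815, 0.2226460636361904]) @ [[0.08, -0.1, 0.50, 0.86], [-0.92, -0.37, -0.09, 0.09], [-0.22, 0.24, 0.84, -0.44], [0.31, -0.89, 0.21, -0.25]]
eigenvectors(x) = [[(0.14-0.62j),(0.14+0.62j),-0.25+0.00j,-0.25+0.00j],[(-0.66+0j),(-0.66-0j),(0.31+0j),-0.71+0.00j],[(0.01-0.21j),(0.01+0.21j),(0.74+0j),(-0.05+0j)],[-0.31+0.11j,-0.31-0.11j,(-0.54+0j),0.65+0.00j]]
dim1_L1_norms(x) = [1.2, 0.99, 0.75, 1.21]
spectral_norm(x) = 0.98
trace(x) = 0.99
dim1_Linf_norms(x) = [0.49, 0.41, 0.33, 0.57]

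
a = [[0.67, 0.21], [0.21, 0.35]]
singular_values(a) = [0.77, 0.25]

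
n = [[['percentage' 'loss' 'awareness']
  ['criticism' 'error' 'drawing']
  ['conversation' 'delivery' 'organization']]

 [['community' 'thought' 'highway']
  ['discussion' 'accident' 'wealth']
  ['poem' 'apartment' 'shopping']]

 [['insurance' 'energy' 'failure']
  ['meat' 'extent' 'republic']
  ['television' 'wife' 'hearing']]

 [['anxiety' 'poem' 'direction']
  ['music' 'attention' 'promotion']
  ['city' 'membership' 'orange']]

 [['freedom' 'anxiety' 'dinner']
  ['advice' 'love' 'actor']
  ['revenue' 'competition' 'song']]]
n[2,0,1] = 'energy'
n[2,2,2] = 'hearing'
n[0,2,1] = 'delivery'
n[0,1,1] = 'error'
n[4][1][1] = 'love'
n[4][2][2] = 'song'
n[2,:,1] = ['energy', 'extent', 'wife']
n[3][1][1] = 'attention'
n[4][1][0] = 'advice'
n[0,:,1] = ['loss', 'error', 'delivery']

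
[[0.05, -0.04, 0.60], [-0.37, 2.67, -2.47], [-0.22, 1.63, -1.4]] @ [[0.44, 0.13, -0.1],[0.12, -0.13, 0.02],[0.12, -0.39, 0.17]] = [[0.09, -0.22, 0.10], [-0.14, 0.57, -0.33], [-0.07, 0.31, -0.18]]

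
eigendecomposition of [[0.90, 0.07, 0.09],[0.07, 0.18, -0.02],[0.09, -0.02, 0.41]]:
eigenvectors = [[0.98,0.16,0.11], [0.09,0.14,-0.99], [0.17,-0.98,-0.12]]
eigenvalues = [0.92, 0.4, 0.17]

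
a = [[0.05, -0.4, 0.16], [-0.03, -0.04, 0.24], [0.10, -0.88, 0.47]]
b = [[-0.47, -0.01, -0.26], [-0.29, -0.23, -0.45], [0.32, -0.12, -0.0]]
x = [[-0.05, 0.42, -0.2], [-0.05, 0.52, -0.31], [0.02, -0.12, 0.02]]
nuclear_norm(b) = 1.15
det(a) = -0.00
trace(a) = 0.48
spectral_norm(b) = 0.78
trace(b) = -0.70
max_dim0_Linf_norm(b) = 0.47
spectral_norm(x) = 0.77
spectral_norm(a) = 1.10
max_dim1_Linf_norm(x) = 0.52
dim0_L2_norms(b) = [0.64, 0.26, 0.52]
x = b @ a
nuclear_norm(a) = 1.31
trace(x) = 0.49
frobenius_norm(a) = 1.12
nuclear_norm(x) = 0.83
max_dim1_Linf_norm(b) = 0.47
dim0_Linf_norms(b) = [0.47, 0.23, 0.45]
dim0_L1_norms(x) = [0.12, 1.06, 0.53]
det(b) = -0.00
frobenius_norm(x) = 0.78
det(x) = 0.00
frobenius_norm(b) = 0.86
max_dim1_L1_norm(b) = 0.97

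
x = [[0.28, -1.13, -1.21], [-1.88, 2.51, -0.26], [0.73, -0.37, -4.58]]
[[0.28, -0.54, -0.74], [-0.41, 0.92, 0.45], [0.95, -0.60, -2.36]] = x @ [[0.23, -0.01, -0.17], [-0.01, 0.37, 0.10], [-0.17, 0.1, 0.48]]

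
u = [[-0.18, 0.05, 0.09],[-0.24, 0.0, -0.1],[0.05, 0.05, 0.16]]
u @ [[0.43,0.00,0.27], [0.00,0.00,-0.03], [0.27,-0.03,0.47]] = [[-0.05, -0.0, -0.01], [-0.13, 0.0, -0.11], [0.06, -0.0, 0.09]]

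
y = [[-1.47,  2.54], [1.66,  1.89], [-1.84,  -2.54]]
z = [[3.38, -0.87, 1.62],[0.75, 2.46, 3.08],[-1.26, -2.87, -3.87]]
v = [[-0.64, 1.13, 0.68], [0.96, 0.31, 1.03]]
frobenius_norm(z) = 7.46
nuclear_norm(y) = 6.83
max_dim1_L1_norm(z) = 8.0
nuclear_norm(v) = 2.89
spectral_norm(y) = 4.26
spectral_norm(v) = 1.60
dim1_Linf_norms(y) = [2.54, 1.89, 2.54]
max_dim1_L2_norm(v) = 1.47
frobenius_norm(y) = 4.98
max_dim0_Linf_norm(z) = 3.87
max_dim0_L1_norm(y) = 6.97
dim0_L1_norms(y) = [4.97, 6.97]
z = y @ v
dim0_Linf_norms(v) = [0.96, 1.13, 1.03]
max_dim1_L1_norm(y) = 4.38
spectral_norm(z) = 6.63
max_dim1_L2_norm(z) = 4.98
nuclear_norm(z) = 10.06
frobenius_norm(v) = 2.06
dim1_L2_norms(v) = [1.47, 1.44]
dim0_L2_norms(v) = [1.15, 1.17, 1.23]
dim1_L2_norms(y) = [2.93, 2.52, 3.14]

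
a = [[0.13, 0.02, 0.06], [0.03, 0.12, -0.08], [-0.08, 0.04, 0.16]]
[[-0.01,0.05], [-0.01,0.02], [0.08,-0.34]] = a@ [[-0.27,1.17], [0.22,-0.96], [0.30,-1.31]]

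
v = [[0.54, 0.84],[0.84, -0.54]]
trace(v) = 0.00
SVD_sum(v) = [[0.0, 0.84], [0.0, -0.54]] + [[0.54, 0.0], [0.84, 0.0]]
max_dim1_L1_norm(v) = 1.38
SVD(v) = [[-0.84,  -0.54], [0.54,  -0.84]] @ diag([0.9985990186255943, 0.9985990186255942]) @ [[-0.00, -1.0],[-1.0, -0.0]]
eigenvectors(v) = [[0.88, -0.48], [0.48, 0.88]]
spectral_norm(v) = 1.00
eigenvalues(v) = [1.0, -1.0]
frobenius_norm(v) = 1.41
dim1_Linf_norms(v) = [0.84, 0.84]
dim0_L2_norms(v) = [1.0, 1.0]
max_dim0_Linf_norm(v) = 0.84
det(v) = -1.00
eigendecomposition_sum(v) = [[0.77, 0.42], [0.42, 0.23]] + [[-0.23, 0.42], [0.42, -0.77]]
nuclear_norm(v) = 2.00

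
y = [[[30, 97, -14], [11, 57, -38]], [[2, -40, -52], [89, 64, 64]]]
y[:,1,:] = [[11, 57, -38], [89, 64, 64]]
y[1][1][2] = 64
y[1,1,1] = 64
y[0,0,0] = 30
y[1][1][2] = 64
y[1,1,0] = 89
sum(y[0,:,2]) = -52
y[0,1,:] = [11, 57, -38]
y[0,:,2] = [-14, -38]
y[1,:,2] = [-52, 64]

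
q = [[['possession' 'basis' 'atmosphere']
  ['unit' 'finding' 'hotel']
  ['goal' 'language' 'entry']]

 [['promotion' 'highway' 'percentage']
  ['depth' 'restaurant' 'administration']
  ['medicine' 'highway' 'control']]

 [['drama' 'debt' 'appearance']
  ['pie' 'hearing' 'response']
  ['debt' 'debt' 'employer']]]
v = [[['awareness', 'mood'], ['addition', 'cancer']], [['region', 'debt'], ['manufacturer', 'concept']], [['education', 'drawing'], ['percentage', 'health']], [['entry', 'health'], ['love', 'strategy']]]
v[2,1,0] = 'percentage'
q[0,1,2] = 'hotel'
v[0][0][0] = 'awareness'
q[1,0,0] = 'promotion'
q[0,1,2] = 'hotel'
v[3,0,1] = 'health'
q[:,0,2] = ['atmosphere', 'percentage', 'appearance']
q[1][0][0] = 'promotion'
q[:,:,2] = [['atmosphere', 'hotel', 'entry'], ['percentage', 'administration', 'control'], ['appearance', 'response', 'employer']]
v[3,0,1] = 'health'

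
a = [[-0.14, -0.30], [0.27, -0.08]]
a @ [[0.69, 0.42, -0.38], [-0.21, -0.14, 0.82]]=[[-0.03, -0.02, -0.19], [0.20, 0.12, -0.17]]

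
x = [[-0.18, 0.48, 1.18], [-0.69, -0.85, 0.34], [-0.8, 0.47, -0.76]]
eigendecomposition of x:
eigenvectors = [[(-0.73+0j),-0.73-0.00j,(-0.2+0j)], [0.06-0.43j,0.06+0.43j,(-0.84+0j)], [0.04-0.52j,(0.04+0.52j),(0.51+0j)]]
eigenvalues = [(-0.28+1.13j), (-0.28-1.13j), (-1.22+0j)]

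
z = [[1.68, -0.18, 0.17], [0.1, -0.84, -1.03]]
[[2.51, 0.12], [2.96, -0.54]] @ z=[[4.23, -0.55, 0.3],[4.92, -0.08, 1.06]]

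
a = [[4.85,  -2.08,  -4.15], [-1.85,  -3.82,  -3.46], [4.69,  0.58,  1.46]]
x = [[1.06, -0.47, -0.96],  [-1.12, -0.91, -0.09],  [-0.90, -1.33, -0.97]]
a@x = [[11.21, 5.13, -0.44], [5.43, 8.95, 5.48], [3.01, -4.67, -5.97]]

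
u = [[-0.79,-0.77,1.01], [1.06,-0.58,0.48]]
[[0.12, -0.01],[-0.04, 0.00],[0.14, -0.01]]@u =[[-0.11, -0.09, 0.12], [0.03, 0.03, -0.04], [-0.12, -0.1, 0.14]]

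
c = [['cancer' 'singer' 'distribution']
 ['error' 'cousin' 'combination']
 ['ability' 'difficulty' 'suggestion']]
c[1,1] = 'cousin'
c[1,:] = ['error', 'cousin', 'combination']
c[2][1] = 'difficulty'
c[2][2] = 'suggestion'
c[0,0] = 'cancer'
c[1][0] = 'error'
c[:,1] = ['singer', 'cousin', 'difficulty']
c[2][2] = 'suggestion'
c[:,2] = ['distribution', 'combination', 'suggestion']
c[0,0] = 'cancer'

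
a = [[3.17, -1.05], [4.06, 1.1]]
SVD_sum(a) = [[3.11, 0.15], [4.10, 0.19]] + [[0.06, -1.20], [-0.04, 0.91]]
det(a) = 7.75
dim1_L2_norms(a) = [3.34, 4.21]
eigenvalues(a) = [(2.13+1.79j), (2.13-1.79j)]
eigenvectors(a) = [[(0.23+0.39j), (0.23-0.39j)], [0.89+0.00j, 0.89-0.00j]]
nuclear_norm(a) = 6.66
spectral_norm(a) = 5.16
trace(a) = 4.27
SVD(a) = [[-0.60, -0.80], [-0.80, 0.6]] @ diag([5.156142524087861, 1.5030616325662955]) @ [[-1.0, -0.05],  [-0.05, 1.00]]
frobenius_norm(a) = 5.37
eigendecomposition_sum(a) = [[1.58+0.27j, -0.52+0.63j], [2.03-2.43j, 0.55+1.51j]] + [[(1.58-0.27j), -0.52-0.63j], [2.03+2.43j, (0.55-1.51j)]]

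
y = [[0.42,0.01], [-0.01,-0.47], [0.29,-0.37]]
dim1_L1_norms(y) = [0.43, 0.48, 0.66]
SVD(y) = [[-0.33, 0.81], [-0.61, -0.57], [-0.72, 0.11]] @ diag([0.6473172941680445, 0.44663219842613355]) @ [[-0.53, 0.85], [0.85, 0.53]]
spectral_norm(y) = 0.65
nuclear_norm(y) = 1.09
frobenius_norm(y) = 0.79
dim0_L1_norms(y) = [0.72, 0.85]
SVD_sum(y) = [[0.11, -0.18],[0.21, -0.33],[0.25, -0.40]] + [[0.31, 0.19], [-0.22, -0.14], [0.04, 0.03]]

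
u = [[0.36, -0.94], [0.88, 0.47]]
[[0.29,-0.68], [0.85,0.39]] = u @[[0.94,0.05],  [0.05,0.74]]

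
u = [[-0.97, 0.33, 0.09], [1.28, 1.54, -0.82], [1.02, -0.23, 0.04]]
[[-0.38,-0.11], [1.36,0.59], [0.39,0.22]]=u @[[0.47,0.29], [0.32,0.39], [-0.33,0.46]]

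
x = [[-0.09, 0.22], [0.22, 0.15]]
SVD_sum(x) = [[0.07, 0.12],[0.12, 0.21]] + [[-0.16, 0.10], [0.10, -0.06]]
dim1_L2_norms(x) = [0.24, 0.27]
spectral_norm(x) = 0.28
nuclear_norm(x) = 0.50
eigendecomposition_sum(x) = [[-0.16, 0.1], [0.1, -0.06]] + [[0.07, 0.12], [0.12, 0.21]]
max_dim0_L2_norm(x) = 0.27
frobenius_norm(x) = 0.36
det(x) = -0.06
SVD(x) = [[0.51, 0.86],[0.86, -0.51]] @ diag([0.2805992817228333, 0.22059928172283336]) @ [[0.51, 0.86], [-0.86, 0.51]]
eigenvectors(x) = [[-0.86, -0.51], [0.51, -0.86]]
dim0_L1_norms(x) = [0.31, 0.37]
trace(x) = 0.06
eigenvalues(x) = [-0.22, 0.28]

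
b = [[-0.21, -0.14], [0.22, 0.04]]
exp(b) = [[0.80, -0.13], [0.2, 1.03]]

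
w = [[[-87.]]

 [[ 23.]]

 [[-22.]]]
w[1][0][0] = 23.0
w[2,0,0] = -22.0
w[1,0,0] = 23.0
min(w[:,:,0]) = -87.0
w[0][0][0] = -87.0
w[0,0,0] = -87.0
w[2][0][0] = -22.0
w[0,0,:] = [-87.0]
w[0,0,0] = -87.0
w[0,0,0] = -87.0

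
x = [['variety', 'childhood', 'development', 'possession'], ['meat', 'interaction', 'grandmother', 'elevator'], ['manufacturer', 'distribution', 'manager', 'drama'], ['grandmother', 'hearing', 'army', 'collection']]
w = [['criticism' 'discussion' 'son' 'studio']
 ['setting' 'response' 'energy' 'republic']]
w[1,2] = 'energy'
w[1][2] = 'energy'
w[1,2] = 'energy'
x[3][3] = 'collection'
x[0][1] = 'childhood'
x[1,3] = 'elevator'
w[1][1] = 'response'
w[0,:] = ['criticism', 'discussion', 'son', 'studio']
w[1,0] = 'setting'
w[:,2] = ['son', 'energy']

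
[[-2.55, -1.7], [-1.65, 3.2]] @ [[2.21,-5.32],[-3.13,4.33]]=[[-0.31, 6.20], [-13.66, 22.63]]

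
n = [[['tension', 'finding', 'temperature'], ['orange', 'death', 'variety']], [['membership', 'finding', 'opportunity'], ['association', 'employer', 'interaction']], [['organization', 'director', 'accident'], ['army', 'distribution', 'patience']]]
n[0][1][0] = 'orange'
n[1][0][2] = 'opportunity'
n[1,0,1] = 'finding'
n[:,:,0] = [['tension', 'orange'], ['membership', 'association'], ['organization', 'army']]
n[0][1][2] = 'variety'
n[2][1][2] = 'patience'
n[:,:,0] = [['tension', 'orange'], ['membership', 'association'], ['organization', 'army']]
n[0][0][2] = 'temperature'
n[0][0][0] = 'tension'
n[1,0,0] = 'membership'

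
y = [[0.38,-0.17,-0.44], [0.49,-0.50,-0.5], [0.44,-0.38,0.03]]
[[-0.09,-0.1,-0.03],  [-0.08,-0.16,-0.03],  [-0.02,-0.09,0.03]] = y@[[-0.15, -0.10, 0.05],[-0.1, 0.12, 0.0],[0.11, 0.1, 0.11]]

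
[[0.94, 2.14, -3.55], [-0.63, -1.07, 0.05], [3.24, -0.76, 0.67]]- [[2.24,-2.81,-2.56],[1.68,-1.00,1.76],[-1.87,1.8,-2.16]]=[[-1.3, 4.95, -0.99], [-2.31, -0.07, -1.71], [5.11, -2.56, 2.83]]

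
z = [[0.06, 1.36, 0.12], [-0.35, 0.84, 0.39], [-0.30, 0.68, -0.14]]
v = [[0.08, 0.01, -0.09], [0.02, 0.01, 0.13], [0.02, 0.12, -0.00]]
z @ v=[[0.03, 0.03, 0.17], [-0.0, 0.05, 0.14], [-0.01, -0.01, 0.12]]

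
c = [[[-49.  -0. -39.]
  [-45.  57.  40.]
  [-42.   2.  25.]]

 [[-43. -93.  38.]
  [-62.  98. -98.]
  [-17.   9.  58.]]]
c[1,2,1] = 9.0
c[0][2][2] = 25.0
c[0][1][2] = 40.0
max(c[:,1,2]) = 40.0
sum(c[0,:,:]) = -51.0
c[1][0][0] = -43.0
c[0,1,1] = 57.0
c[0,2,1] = 2.0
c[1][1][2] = -98.0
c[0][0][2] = -39.0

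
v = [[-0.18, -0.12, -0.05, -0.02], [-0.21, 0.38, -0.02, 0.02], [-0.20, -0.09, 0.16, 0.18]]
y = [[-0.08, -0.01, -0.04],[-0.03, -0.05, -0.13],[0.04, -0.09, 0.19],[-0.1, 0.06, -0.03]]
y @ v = [[0.02, 0.01, -0.0, -0.01], [0.04, -0.00, -0.02, -0.02], [-0.03, -0.06, 0.03, 0.03], [0.01, 0.04, -0.0, -0.0]]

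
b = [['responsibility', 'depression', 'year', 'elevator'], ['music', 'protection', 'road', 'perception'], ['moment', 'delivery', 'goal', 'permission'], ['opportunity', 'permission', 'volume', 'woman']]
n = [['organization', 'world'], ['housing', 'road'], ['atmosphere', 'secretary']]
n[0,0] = 'organization'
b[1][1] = 'protection'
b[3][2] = 'volume'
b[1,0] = 'music'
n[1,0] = 'housing'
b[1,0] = 'music'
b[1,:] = ['music', 'protection', 'road', 'perception']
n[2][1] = 'secretary'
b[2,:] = ['moment', 'delivery', 'goal', 'permission']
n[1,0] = 'housing'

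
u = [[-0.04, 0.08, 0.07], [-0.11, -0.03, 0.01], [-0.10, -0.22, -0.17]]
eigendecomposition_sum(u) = [[(-0.02+0.07j), (0.04+0.05j), (0.04+0.02j)], [(-0.06+0.03j), -0.01+0.05j, 0.00+0.04j], [-0.04-0.14j, -0.11-0.04j, -0.08-0.00j]] + [[-0.02-0.07j, (0.04-0.05j), (0.04-0.02j)], [-0.06-0.03j, (-0.01-0.05j), 0.00-0.04j], [-0.04+0.14j, (-0.11+0.04j), -0.08+0.00j]] + [[-0.00-0.00j, 0.00+0.00j, -0.00-0.00j],  [(0.01+0j), (-0.01-0j), 0.00+0.00j],  [(-0.01-0j), (0.01+0j), (-0.01-0j)]]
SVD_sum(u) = [[0.03, 0.07, 0.05], [-0.02, -0.04, -0.03], [-0.1, -0.22, -0.17]] + [[-0.07, 0.01, 0.03], [-0.09, 0.01, 0.04], [-0.00, 0.00, 0.0]] + [[-0.00, 0.0, -0.01], [0.0, -0.0, 0.0], [-0.00, 0.00, -0.0]]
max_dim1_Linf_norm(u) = 0.22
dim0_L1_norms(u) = [0.25, 0.33, 0.25]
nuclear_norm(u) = 0.45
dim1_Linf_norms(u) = [0.08, 0.11, 0.22]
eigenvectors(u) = [[(0.37+0.22j), (0.37-0.22j), 0.16+0.00j], [(0.05+0.36j), (0.05-0.36j), (-0.62+0j)], [-0.83+0.00j, (-0.83-0j), 0.77+0.00j]]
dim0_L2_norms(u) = [0.15, 0.24, 0.18]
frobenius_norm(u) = 0.34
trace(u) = -0.24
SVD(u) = [[0.28, -0.58, -0.76], [-0.17, -0.81, 0.56], [-0.95, -0.03, -0.33]] @ diag([0.31251521044322295, 0.12464777987670378, 0.009857698181467858]) @ [[0.33, 0.75, 0.57], [0.93, -0.13, -0.36], [0.19, -0.64, 0.74]]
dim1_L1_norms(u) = [0.19, 0.15, 0.49]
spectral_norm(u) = 0.31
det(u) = -0.00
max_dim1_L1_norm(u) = 0.49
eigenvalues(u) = [(-0.11+0.12j), (-0.11-0.12j), (-0.01+0j)]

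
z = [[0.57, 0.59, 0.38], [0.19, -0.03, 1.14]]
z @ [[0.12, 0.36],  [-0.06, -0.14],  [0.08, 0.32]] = [[0.06, 0.24],[0.12, 0.44]]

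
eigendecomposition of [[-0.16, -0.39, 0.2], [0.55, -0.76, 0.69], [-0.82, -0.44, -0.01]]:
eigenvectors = [[0.25+0.23j, 0.25-0.23j, -0.29+0.00j], [(0.71+0j), 0.71-0.00j, (0.52+0j)], [(0.11+0.61j), 0.11-0.61j, (0.8+0j)]]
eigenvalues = [(-0.46+0.77j), (-0.46-0.77j), (-0.01+0j)]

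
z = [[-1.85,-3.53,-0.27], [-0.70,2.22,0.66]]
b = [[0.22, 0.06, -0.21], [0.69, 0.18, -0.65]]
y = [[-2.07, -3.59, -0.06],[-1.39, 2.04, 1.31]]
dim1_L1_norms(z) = [5.65, 3.58]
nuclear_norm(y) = 6.81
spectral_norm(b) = 1.01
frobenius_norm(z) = 4.67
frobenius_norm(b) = 1.01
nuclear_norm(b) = 1.02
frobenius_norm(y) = 5.00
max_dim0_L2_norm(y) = 4.13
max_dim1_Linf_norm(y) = 3.59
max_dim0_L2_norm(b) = 0.72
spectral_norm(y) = 4.36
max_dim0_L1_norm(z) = 5.75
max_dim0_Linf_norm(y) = 3.59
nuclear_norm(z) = 5.98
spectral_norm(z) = 4.39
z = y + b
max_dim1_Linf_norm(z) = 3.53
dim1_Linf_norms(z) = [3.53, 2.22]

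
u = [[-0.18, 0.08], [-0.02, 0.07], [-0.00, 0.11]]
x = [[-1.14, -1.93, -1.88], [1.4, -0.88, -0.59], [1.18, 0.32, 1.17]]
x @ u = [[0.24,-0.43], [-0.23,-0.01], [-0.22,0.25]]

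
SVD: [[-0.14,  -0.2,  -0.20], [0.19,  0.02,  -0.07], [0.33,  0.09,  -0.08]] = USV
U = [[-0.48, -0.87, 0.11],  [0.41, -0.34, -0.84],  [0.77, -0.36, 0.52]]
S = [0.44, 0.27, 0.01]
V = [[0.92,0.40,0.01], [-0.23,0.50,0.84], [-0.33,0.77,-0.55]]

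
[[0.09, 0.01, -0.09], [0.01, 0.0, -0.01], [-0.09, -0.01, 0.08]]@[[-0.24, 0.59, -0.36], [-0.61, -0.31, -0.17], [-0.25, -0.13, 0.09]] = [[-0.01, 0.06, -0.04],[0.00, 0.01, -0.0],[0.01, -0.06, 0.04]]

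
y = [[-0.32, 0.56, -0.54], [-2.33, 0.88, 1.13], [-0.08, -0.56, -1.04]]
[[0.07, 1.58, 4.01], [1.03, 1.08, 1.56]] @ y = [[-4.02, -0.82, -2.42], [-2.97, 0.65, -0.96]]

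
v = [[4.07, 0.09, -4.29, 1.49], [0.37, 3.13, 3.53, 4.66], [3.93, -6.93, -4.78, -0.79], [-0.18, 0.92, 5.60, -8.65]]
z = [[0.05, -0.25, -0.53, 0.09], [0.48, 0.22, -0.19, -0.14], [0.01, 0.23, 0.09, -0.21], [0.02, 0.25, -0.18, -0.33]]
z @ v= [[-1.99, 2.98, 1.94, -1.45], [1.31, 1.92, -1.16, 3.10], [0.52, -0.1, -0.84, 2.83], [-0.47, 1.73, -0.19, 4.19]]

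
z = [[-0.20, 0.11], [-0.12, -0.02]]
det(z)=0.017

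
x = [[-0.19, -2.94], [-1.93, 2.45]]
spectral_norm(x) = 4.01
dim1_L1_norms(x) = [3.13, 4.38]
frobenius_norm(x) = 4.29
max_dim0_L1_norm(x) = 5.39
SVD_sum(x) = [[0.87, -2.58], [-0.94, 2.78]] + [[-1.06,-0.36], [-0.99,-0.33]]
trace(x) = 2.26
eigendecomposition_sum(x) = [[-1.18,-0.86], [-0.56,-0.41]] + [[0.99, -2.08], [-1.37, 2.86]]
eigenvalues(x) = [-1.59, 3.85]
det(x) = -6.14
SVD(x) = [[-0.68, 0.73], [0.73, 0.68]] @ diag([4.007479424247061, 1.532060267821225]) @ [[-0.32, 0.95],[-0.95, -0.32]]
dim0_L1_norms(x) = [2.12, 5.39]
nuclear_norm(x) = 5.54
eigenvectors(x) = [[-0.90, 0.59], [-0.43, -0.81]]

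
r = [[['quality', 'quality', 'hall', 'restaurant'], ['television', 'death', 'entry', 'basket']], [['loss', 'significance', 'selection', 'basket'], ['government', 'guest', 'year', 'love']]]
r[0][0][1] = 'quality'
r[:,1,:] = [['television', 'death', 'entry', 'basket'], ['government', 'guest', 'year', 'love']]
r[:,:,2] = [['hall', 'entry'], ['selection', 'year']]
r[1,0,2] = 'selection'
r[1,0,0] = 'loss'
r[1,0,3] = 'basket'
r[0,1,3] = 'basket'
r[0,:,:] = [['quality', 'quality', 'hall', 'restaurant'], ['television', 'death', 'entry', 'basket']]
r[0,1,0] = 'television'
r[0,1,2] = 'entry'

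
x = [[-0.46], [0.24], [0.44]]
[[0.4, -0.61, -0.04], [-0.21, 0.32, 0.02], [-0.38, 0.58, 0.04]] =x@ [[-0.86,1.32,0.09]]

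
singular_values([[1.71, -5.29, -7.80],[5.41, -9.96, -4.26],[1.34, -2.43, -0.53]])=[15.0, 4.61, 0.07]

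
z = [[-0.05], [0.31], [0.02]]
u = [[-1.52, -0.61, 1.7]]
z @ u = [[0.08, 0.03, -0.08], [-0.47, -0.19, 0.53], [-0.03, -0.01, 0.03]]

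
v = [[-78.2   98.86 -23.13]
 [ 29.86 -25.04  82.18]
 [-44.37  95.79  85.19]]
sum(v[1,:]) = 87.0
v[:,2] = [-23.13, 82.18, 85.19]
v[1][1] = -25.04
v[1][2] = 82.18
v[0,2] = -23.13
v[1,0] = 29.86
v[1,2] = 82.18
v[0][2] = -23.13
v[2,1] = 95.79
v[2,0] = -44.37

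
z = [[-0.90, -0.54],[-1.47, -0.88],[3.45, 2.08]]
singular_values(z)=[4.5, 0.01]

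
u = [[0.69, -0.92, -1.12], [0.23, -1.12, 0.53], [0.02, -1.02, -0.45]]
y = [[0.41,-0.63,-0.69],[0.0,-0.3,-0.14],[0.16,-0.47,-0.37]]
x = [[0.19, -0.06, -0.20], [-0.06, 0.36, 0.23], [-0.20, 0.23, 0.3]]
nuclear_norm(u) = 3.51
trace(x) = 0.85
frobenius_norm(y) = 1.24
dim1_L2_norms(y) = [1.02, 0.33, 0.62]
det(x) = 0.00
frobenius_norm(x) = 0.67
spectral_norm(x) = 0.64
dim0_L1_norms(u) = [0.94, 3.06, 2.1]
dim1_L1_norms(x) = [0.45, 0.65, 0.73]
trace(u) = -0.88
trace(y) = -0.26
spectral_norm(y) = 1.22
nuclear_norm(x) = 0.85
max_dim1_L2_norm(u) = 1.61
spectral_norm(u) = 1.98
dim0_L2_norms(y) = [0.44, 0.84, 0.8]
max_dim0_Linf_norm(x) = 0.36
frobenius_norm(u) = 2.33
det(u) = 0.85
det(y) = -0.00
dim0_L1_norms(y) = [0.57, 1.4, 1.2]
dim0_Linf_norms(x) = [0.2, 0.36, 0.3]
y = u @ x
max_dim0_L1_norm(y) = 1.4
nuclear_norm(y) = 1.42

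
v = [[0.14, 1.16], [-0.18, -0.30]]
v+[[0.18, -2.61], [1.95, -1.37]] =[[0.32,-1.45], [1.77,-1.67]]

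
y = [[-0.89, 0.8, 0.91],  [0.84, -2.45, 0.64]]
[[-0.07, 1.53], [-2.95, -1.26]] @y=[[1.35, -3.8, 0.92], [1.57, 0.73, -3.49]]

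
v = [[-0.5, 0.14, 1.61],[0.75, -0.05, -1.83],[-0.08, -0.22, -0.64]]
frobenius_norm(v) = 2.69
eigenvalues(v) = [0.03, -0.03, -1.19]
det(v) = 0.00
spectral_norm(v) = 2.67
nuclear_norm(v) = 3.04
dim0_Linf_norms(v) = [0.75, 0.22, 1.83]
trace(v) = -1.19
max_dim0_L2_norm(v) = 2.52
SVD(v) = [[-0.63, -0.14, 0.76],  [0.74, -0.40, 0.54],  [0.22, 0.91, 0.36]] @ diag([2.665303681167993, 0.3689924640199823, 0.0009212213657988264]) @ [[0.32, -0.07, -0.94], [-0.81, -0.54, -0.24], [-0.50, 0.84, -0.23]]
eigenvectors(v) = [[0.46, -0.53, -0.63], [-0.86, 0.82, 0.75], [0.23, -0.23, 0.21]]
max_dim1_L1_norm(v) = 2.63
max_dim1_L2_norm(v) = 1.98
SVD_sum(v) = [[-0.54, 0.11, 1.6], [0.63, -0.13, -1.86], [0.19, -0.04, -0.56]] + [[0.04, 0.03, 0.01], [0.12, 0.08, 0.03], [-0.27, -0.18, -0.08]] + [[-0.0,  0.0,  -0.0], [-0.00,  0.0,  -0.0], [-0.00,  0.00,  -0.00]]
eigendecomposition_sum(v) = [[-0.15, -0.11, -0.05], [0.27, 0.20, 0.1], [-0.07, -0.05, -0.03]] + [[-0.16, -0.11, -0.09], [0.26, 0.18, 0.14], [-0.07, -0.05, -0.04]] + [[-0.19, 0.36, 1.76], [0.22, -0.43, -2.08], [0.06, -0.12, -0.57]]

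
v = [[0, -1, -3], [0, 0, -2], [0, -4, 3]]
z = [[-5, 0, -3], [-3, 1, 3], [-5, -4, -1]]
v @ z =[[18, 11, 0], [10, 8, 2], [-3, -16, -15]]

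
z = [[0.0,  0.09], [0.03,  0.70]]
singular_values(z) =[0.71, 0.0]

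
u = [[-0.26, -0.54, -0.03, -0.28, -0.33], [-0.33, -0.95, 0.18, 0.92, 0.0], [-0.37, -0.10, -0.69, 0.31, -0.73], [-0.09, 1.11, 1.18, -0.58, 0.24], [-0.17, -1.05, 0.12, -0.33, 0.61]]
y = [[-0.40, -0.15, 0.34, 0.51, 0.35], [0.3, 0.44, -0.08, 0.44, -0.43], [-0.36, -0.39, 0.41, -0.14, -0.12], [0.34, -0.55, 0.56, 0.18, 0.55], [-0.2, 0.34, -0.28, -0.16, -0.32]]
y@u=[[-0.08, 0.52, 0.39, -0.33, 0.22], [-0.16, 0.37, 0.59, 0.18, -0.20], [0.1, 0.49, -0.52, -0.01, -0.29], [-0.22, -0.09, -0.22, -0.71, -0.14], [0.11, -0.03, 0.03, 0.48, 0.04]]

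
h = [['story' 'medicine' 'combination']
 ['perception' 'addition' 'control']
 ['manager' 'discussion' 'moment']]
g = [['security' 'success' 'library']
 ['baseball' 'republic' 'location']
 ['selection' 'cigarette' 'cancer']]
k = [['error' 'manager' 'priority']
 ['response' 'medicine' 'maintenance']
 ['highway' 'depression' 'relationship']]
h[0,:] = ['story', 'medicine', 'combination']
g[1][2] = 'location'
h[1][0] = 'perception'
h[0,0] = 'story'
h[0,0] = 'story'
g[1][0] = 'baseball'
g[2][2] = 'cancer'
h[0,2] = 'combination'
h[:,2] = ['combination', 'control', 'moment']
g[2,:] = ['selection', 'cigarette', 'cancer']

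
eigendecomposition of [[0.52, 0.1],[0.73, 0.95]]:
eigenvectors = [[-0.61, -0.18], [0.79, -0.98]]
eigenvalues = [0.39, 1.08]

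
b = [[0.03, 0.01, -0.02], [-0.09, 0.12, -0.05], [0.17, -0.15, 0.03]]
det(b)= -0.000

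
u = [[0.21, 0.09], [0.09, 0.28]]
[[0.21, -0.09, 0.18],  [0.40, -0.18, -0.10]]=u@[[0.45, -0.19, 1.17], [1.27, -0.58, -0.73]]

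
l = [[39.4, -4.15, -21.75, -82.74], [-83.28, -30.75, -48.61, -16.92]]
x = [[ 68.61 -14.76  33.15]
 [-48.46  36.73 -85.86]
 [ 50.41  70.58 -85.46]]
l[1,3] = -16.92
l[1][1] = -30.75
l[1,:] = [-83.28, -30.75, -48.61, -16.92]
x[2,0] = 50.41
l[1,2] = -48.61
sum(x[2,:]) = 35.53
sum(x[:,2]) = -138.17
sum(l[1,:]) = -179.56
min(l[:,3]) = -82.74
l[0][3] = -82.74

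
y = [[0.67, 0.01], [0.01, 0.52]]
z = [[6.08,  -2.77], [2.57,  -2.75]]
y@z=[[4.10, -1.88],[1.4, -1.46]]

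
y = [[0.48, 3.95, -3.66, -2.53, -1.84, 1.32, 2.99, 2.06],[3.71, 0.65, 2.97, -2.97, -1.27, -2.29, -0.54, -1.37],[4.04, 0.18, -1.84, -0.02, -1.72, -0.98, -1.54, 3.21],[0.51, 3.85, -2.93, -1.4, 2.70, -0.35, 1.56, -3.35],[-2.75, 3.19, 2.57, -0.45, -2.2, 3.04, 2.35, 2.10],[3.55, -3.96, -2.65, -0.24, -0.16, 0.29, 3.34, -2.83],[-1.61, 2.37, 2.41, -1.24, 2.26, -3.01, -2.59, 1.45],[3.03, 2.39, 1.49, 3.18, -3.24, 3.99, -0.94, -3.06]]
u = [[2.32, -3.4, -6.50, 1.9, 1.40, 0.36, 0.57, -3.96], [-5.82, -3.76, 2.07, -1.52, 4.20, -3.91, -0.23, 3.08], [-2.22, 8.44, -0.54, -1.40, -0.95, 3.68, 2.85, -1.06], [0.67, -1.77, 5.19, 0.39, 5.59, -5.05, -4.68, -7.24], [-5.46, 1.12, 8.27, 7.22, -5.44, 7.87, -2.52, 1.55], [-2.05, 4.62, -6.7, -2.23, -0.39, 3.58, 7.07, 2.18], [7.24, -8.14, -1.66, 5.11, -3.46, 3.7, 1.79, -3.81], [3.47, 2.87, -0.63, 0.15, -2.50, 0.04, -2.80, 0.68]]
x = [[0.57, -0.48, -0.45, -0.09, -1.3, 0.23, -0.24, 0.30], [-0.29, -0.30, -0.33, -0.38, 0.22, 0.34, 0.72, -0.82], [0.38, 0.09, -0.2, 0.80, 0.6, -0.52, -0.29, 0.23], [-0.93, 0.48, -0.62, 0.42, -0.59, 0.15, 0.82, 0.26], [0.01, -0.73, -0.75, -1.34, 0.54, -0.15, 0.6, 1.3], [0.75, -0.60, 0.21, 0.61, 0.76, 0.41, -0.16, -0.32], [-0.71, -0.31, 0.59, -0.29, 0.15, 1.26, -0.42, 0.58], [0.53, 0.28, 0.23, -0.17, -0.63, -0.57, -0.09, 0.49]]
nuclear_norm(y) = 48.04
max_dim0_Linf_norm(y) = 4.04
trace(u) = -0.98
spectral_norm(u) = 18.35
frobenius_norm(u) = 32.60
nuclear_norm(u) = 73.51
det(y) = 22113.57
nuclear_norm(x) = 11.27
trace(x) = 1.51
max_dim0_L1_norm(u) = 34.12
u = x @ y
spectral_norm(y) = 9.94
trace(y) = -9.67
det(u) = 1577.54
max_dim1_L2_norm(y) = 7.99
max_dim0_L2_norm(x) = 1.93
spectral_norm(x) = 2.44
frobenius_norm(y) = 19.58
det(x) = 0.02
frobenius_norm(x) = 4.56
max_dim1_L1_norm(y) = 21.32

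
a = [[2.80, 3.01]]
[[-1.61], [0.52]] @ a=[[-4.51, -4.85],  [1.46, 1.57]]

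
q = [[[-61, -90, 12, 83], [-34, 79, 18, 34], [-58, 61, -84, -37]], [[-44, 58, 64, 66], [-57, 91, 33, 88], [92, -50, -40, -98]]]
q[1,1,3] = 88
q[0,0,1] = -90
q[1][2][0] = 92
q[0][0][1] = -90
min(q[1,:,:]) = -98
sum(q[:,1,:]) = 252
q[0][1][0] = -34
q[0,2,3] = -37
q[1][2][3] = -98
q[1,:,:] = [[-44, 58, 64, 66], [-57, 91, 33, 88], [92, -50, -40, -98]]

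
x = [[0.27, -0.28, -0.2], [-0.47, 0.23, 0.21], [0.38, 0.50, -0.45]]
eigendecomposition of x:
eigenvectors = [[-0.21, 0.49, -0.63],[0.15, 0.13, 0.77],[-0.97, 0.86, 0.13]]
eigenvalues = [-0.45, -0.15, 0.65]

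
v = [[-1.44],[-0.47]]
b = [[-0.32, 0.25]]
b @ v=[[0.34]]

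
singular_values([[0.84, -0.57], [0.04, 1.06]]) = [1.28, 0.71]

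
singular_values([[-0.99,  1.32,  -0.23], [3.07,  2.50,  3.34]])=[5.18, 1.66]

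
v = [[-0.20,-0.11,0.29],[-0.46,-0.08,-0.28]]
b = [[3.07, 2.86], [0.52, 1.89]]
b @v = [[-1.93, -0.57, 0.09], [-0.97, -0.21, -0.38]]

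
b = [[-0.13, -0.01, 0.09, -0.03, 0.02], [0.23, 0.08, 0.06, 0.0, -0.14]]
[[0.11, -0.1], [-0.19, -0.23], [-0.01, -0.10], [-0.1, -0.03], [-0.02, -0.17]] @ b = [[-0.04, -0.01, 0.0, -0.0, 0.02], [-0.03, -0.02, -0.03, 0.01, 0.03], [-0.02, -0.01, -0.01, 0.0, 0.01], [0.01, -0.00, -0.01, 0.00, 0.0], [-0.04, -0.01, -0.01, 0.00, 0.02]]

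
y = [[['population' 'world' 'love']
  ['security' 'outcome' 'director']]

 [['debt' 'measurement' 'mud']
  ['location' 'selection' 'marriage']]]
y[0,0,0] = 'population'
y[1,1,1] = 'selection'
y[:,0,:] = [['population', 'world', 'love'], ['debt', 'measurement', 'mud']]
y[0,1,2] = 'director'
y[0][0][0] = 'population'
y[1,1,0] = 'location'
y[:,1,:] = [['security', 'outcome', 'director'], ['location', 'selection', 'marriage']]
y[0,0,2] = 'love'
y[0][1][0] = 'security'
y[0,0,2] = 'love'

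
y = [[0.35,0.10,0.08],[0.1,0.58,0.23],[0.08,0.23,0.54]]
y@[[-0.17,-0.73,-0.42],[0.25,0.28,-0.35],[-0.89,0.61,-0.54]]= [[-0.11, -0.18, -0.23], [-0.08, 0.23, -0.37], [-0.44, 0.34, -0.41]]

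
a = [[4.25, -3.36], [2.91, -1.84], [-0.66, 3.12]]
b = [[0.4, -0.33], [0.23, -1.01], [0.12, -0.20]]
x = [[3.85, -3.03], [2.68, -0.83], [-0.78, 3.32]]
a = b + x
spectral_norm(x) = 6.19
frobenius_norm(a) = 7.17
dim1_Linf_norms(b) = [0.4, 1.01, 0.2]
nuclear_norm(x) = 8.48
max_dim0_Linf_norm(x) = 3.85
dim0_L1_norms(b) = [0.75, 1.54]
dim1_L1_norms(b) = [0.73, 1.24, 0.32]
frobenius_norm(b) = 1.18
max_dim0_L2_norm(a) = 5.19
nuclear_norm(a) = 8.88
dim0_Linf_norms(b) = [0.4, 1.01]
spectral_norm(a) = 6.89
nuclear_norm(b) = 1.44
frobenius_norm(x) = 6.60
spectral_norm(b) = 1.14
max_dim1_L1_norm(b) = 1.24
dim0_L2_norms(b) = [0.48, 1.08]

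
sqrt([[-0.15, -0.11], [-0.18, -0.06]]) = [[(0.07+0.33j),  (-0.08+0.19j)], [-0.13+0.31j,  (0.13+0.17j)]]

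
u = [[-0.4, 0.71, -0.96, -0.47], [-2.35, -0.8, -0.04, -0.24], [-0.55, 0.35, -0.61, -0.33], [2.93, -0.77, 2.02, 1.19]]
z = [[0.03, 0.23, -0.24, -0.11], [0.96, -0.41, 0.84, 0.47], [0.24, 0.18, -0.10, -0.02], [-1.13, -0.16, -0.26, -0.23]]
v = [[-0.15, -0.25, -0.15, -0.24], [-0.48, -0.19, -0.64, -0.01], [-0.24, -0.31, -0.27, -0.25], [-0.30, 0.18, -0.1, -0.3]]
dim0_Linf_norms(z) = [1.13, 0.41, 0.84, 0.47]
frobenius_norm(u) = 4.86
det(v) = 0.00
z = v @ u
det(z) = 0.00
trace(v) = -0.91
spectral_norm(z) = 1.77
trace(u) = -0.62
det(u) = -0.00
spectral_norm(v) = 1.03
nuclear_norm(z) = 2.51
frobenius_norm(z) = 1.91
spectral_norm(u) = 4.47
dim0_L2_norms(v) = [0.63, 0.48, 0.72, 0.46]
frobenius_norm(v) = 1.16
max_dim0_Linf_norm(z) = 1.13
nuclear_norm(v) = 1.80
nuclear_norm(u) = 6.38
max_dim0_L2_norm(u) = 3.82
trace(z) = -0.71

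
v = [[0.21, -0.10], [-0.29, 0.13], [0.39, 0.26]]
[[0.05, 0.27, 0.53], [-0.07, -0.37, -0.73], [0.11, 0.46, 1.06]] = v@[[0.26, 1.25, 2.6],[0.02, -0.09, 0.19]]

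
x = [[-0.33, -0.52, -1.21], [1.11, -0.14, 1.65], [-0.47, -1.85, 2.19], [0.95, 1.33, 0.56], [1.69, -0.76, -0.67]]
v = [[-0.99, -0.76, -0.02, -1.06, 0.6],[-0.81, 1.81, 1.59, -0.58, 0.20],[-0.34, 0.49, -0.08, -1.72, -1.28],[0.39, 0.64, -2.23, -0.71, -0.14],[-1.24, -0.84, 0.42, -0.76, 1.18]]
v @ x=[[-0.50,-1.21,-1.10], [1.32,-3.7,6.99], [-3.1,-1.06,0.94], [0.72,3.0,-4.60], [0.55,-1.92,-0.18]]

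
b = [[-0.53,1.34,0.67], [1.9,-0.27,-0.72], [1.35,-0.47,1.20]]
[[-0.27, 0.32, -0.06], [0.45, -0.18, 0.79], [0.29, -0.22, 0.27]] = b @[[0.21, -0.07, 0.39],[-0.1, 0.22, 0.18],[-0.03, -0.02, -0.14]]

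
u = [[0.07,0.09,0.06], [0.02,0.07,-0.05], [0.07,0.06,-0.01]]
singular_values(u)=[0.16, 0.08, 0.03]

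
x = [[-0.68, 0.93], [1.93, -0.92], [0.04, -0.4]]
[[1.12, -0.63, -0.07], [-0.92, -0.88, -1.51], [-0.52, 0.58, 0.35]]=x@[[0.15, -1.2, -1.26], [1.31, -1.56, -1.00]]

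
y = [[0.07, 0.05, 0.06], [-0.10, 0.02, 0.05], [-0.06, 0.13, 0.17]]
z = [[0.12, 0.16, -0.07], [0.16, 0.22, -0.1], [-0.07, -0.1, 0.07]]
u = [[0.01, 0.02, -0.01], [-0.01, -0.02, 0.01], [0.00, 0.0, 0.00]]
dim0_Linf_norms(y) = [0.1, 0.13, 0.17]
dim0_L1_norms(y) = [0.23, 0.2, 0.28]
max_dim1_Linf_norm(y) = 0.17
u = y @ z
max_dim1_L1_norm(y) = 0.36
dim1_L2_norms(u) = [0.02, 0.02, 0.0]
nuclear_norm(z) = 0.41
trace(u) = -0.01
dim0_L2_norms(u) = [0.01, 0.03, 0.01]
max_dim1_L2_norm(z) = 0.29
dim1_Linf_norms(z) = [0.16, 0.22, 0.1]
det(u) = 0.00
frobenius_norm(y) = 0.27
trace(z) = 0.41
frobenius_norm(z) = 0.39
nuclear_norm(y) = 0.37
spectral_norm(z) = 0.38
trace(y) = 0.26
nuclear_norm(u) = 0.03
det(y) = -0.00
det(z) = 0.00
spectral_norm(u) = 0.03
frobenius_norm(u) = 0.03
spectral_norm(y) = 0.24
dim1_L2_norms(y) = [0.1, 0.11, 0.22]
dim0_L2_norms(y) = [0.14, 0.14, 0.19]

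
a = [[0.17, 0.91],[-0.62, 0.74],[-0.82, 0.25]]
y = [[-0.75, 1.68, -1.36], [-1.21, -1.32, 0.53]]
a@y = [[-1.23, -0.92, 0.25], [-0.43, -2.02, 1.24], [0.31, -1.71, 1.25]]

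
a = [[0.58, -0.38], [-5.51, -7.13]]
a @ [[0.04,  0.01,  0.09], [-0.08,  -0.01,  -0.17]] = [[0.05, 0.01, 0.12], [0.35, 0.02, 0.72]]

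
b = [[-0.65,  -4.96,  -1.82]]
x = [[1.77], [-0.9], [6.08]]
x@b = [[-1.15, -8.78, -3.22], [0.59, 4.46, 1.64], [-3.95, -30.16, -11.07]]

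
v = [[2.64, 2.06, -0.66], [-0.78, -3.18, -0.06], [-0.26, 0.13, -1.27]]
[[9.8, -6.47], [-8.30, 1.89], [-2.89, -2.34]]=v @ [[2.7, -1.74], [1.91, -0.21], [1.92, 2.18]]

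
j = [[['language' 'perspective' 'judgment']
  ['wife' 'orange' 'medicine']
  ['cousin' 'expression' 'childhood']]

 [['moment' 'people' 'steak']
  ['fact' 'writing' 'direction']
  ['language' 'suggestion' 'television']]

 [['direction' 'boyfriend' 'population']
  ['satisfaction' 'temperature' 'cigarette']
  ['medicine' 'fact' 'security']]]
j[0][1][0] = 'wife'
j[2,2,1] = 'fact'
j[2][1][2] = 'cigarette'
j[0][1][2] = 'medicine'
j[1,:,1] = ['people', 'writing', 'suggestion']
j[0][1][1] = 'orange'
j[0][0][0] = 'language'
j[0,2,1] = 'expression'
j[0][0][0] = 'language'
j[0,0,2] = 'judgment'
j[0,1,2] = 'medicine'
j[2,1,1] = 'temperature'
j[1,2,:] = ['language', 'suggestion', 'television']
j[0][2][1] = 'expression'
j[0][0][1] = 'perspective'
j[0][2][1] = 'expression'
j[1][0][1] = 'people'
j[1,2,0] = 'language'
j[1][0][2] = 'steak'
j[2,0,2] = 'population'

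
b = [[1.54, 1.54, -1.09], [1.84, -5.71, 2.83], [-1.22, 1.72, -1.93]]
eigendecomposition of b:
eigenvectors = [[0.20, -0.96, 0.05], [-0.92, -0.14, 0.52], [0.35, 0.23, 0.85]]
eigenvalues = [-7.19, 2.03, -0.94]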